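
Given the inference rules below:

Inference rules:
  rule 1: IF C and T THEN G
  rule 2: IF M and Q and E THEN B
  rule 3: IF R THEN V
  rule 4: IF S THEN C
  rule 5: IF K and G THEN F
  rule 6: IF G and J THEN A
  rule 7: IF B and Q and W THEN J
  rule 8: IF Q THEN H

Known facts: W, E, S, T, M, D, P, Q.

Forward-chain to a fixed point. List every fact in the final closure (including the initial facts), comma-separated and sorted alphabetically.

[1] rule 2 [IF M and Q and E THEN B]; rule 4 [IF S THEN C]; rule 8 [IF Q THEN H]. ⇒ new: B, C, H.
[2] rule 1 [IF C and T THEN G]; rule 7 [IF B and Q and W THEN J]. ⇒ new: G, J.
[3] rule 6 [IF G and J THEN A]. ⇒ new: A.

A, B, C, D, E, G, H, J, M, P, Q, S, T, W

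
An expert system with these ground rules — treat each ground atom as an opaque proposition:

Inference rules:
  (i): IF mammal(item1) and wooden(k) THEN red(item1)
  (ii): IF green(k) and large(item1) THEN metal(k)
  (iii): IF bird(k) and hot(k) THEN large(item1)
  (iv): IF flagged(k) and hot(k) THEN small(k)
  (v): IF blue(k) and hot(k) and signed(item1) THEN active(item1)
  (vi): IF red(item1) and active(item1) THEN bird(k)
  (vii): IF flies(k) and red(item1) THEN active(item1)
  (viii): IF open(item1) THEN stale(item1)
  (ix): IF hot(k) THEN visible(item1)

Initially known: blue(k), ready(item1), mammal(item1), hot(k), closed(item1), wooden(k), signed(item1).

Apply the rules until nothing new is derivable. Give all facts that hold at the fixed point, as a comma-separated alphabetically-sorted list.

[1] (i) [IF mammal(item1) and wooden(k) THEN red(item1)]; (v) [IF blue(k) and hot(k) and signed(item1) THEN active(item1)]; (ix) [IF hot(k) THEN visible(item1)]. ⇒ new: red(item1), active(item1), visible(item1).
[2] (vi) [IF red(item1) and active(item1) THEN bird(k)]. ⇒ new: bird(k).
[3] (iii) [IF bird(k) and hot(k) THEN large(item1)]. ⇒ new: large(item1).

active(item1), bird(k), blue(k), closed(item1), hot(k), large(item1), mammal(item1), ready(item1), red(item1), signed(item1), visible(item1), wooden(k)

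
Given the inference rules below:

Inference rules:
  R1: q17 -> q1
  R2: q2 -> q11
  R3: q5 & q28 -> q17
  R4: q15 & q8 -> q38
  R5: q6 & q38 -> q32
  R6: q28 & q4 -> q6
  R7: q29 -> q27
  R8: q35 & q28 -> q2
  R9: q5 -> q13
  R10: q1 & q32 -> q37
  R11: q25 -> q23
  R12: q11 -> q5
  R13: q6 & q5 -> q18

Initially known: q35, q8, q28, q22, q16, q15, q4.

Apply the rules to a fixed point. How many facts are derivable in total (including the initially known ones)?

18

[1] R4 [q15 & q8 -> q38]; R6 [q28 & q4 -> q6]; R8 [q35 & q28 -> q2]. ⇒ new: q38, q6, q2.
[2] R2 [q2 -> q11]; R5 [q6 & q38 -> q32]. ⇒ new: q11, q32.
[3] R12 [q11 -> q5]. ⇒ new: q5.
[4] R3 [q5 & q28 -> q17]; R9 [q5 -> q13]; R13 [q6 & q5 -> q18]. ⇒ new: q17, q13, q18.
[5] R1 [q17 -> q1]. ⇒ new: q1.
[6] R10 [q1 & q32 -> q37]. ⇒ new: q37.
Closure: {q1, q11, q13, q15, q16, q17, q18, q2, q22, q28, q32, q35, q37, q38, q4, q5, q6, q8} — 18 facts.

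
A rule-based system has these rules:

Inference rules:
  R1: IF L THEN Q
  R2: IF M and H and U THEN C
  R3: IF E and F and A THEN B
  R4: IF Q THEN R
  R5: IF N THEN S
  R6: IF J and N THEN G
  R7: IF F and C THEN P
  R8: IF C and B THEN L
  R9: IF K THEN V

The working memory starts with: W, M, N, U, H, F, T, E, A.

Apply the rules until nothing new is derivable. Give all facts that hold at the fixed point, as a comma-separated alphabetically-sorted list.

Round 1: R2 [IF M and H and U THEN C]; R3 [IF E and F and A THEN B]; R5 [IF N THEN S]. New: C, B, S.
Round 2: R7 [IF F and C THEN P]; R8 [IF C and B THEN L]. New: P, L.
Round 3: R1 [IF L THEN Q]. New: Q.
Round 4: R4 [IF Q THEN R]. New: R.

A, B, C, E, F, H, L, M, N, P, Q, R, S, T, U, W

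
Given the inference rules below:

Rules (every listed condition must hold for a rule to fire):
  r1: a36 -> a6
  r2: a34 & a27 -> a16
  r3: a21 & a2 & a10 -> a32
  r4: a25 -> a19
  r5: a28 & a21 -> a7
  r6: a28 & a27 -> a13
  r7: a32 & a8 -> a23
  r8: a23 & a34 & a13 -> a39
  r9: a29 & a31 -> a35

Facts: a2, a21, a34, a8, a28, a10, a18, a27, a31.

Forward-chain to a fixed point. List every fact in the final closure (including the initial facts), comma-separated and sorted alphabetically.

Round 1 fires r2, r3, r5, r6, giving a16, a32, a7, a13.
Round 2 fires r7, giving a23.
Round 3 fires r8, giving a39.

a10, a13, a16, a18, a2, a21, a23, a27, a28, a31, a32, a34, a39, a7, a8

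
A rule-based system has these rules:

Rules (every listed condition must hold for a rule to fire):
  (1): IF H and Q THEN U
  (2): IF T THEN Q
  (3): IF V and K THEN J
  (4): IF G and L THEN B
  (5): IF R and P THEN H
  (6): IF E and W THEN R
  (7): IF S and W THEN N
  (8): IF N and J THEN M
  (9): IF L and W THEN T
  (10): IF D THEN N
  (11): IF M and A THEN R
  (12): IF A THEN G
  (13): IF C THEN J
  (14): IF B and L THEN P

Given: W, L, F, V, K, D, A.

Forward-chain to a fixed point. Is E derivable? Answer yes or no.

no

Round 1: (3) [IF V and K THEN J]; (9) [IF L and W THEN T]; (10) [IF D THEN N]; (12) [IF A THEN G]. Adds J, T, N, G.
Round 2: (2) [IF T THEN Q]; (4) [IF G and L THEN B]; (8) [IF N and J THEN M]. Adds Q, B, M.
Round 3: (11) [IF M and A THEN R]; (14) [IF B and L THEN P]. Adds R, P.
Round 4: (5) [IF R and P THEN H]. Adds H.
Round 5: (1) [IF H and Q THEN U]. Adds U.
Fixed point reached. No rule has E as a consequent, and it is not given.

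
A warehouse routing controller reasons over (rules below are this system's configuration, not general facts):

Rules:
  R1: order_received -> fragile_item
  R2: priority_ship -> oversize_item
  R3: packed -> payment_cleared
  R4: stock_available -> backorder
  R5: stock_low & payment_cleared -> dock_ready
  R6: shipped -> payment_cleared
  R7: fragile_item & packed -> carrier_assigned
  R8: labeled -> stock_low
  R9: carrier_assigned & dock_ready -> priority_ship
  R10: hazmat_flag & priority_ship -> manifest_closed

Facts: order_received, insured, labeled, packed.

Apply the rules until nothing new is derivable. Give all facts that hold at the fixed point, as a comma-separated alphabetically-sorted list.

[1] R1 [order_received -> fragile_item]; R3 [packed -> payment_cleared]; R8 [labeled -> stock_low]. ⇒ new: fragile_item, payment_cleared, stock_low.
[2] R5 [stock_low & payment_cleared -> dock_ready]; R7 [fragile_item & packed -> carrier_assigned]. ⇒ new: dock_ready, carrier_assigned.
[3] R9 [carrier_assigned & dock_ready -> priority_ship]. ⇒ new: priority_ship.
[4] R2 [priority_ship -> oversize_item]. ⇒ new: oversize_item.

carrier_assigned, dock_ready, fragile_item, insured, labeled, order_received, oversize_item, packed, payment_cleared, priority_ship, stock_low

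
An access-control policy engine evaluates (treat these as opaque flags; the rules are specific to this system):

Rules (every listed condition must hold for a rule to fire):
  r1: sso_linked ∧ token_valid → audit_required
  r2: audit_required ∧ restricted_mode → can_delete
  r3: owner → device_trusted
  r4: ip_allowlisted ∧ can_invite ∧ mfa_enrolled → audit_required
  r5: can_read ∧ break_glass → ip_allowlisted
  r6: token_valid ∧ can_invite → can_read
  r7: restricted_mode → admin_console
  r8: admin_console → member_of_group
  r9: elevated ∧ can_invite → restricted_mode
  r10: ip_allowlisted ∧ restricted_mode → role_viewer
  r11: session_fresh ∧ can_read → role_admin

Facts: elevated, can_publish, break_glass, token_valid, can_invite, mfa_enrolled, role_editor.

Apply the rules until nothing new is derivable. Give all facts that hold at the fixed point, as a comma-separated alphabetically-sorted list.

Round 1: r6 [token_valid ∧ can_invite → can_read]; r9 [elevated ∧ can_invite → restricted_mode]. Adds can_read, restricted_mode.
Round 2: r5 [can_read ∧ break_glass → ip_allowlisted]; r7 [restricted_mode → admin_console]. Adds ip_allowlisted, admin_console.
Round 3: r4 [ip_allowlisted ∧ can_invite ∧ mfa_enrolled → audit_required]; r8 [admin_console → member_of_group]; r10 [ip_allowlisted ∧ restricted_mode → role_viewer]. Adds audit_required, member_of_group, role_viewer.
Round 4: r2 [audit_required ∧ restricted_mode → can_delete]. Adds can_delete.

admin_console, audit_required, break_glass, can_delete, can_invite, can_publish, can_read, elevated, ip_allowlisted, member_of_group, mfa_enrolled, restricted_mode, role_editor, role_viewer, token_valid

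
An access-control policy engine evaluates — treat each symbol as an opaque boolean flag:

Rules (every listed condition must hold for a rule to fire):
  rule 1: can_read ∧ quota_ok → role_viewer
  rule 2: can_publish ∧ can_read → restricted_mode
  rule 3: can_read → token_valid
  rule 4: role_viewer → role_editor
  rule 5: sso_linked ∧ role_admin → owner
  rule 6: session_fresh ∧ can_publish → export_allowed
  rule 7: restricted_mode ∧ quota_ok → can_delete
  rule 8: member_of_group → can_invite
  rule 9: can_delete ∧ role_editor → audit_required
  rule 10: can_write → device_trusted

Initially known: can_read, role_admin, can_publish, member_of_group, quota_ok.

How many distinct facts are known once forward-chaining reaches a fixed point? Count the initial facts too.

12

[1] rule 1 [can_read ∧ quota_ok → role_viewer]; rule 2 [can_publish ∧ can_read → restricted_mode]; rule 3 [can_read → token_valid]; rule 8 [member_of_group → can_invite]. ⇒ new: role_viewer, restricted_mode, token_valid, can_invite.
[2] rule 4 [role_viewer → role_editor]; rule 7 [restricted_mode ∧ quota_ok → can_delete]. ⇒ new: role_editor, can_delete.
[3] rule 9 [can_delete ∧ role_editor → audit_required]. ⇒ new: audit_required.
Closure: {audit_required, can_delete, can_invite, can_publish, can_read, member_of_group, quota_ok, restricted_mode, role_admin, role_editor, role_viewer, token_valid} — 12 facts.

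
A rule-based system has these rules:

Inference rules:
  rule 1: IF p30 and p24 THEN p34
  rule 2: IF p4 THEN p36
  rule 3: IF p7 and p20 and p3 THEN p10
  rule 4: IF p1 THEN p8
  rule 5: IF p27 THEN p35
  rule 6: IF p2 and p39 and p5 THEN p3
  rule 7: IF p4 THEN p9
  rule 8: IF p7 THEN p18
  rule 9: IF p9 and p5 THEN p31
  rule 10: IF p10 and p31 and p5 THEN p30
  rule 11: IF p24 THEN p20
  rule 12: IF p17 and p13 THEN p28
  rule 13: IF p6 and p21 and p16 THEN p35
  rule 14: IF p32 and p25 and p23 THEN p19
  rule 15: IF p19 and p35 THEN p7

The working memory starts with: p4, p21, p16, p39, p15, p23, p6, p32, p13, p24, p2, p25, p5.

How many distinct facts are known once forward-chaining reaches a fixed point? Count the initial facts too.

25

Round 1: rule 2 [IF p4 THEN p36]; rule 6 [IF p2 and p39 and p5 THEN p3]; rule 7 [IF p4 THEN p9]; rule 11 [IF p24 THEN p20]; rule 13 [IF p6 and p21 and p16 THEN p35]; rule 14 [IF p32 and p25 and p23 THEN p19]. Adds p36, p3, p9, p20, p35, p19.
Round 2: rule 9 [IF p9 and p5 THEN p31]; rule 15 [IF p19 and p35 THEN p7]. Adds p31, p7.
Round 3: rule 3 [IF p7 and p20 and p3 THEN p10]; rule 8 [IF p7 THEN p18]. Adds p10, p18.
Round 4: rule 10 [IF p10 and p31 and p5 THEN p30]. Adds p30.
Round 5: rule 1 [IF p30 and p24 THEN p34]. Adds p34.
Closure: {p10, p13, p15, p16, p18, p19, p2, p20, p21, p23, p24, p25, p3, p30, p31, p32, p34, p35, p36, p39, p4, p5, p6, p7, p9} — 25 facts.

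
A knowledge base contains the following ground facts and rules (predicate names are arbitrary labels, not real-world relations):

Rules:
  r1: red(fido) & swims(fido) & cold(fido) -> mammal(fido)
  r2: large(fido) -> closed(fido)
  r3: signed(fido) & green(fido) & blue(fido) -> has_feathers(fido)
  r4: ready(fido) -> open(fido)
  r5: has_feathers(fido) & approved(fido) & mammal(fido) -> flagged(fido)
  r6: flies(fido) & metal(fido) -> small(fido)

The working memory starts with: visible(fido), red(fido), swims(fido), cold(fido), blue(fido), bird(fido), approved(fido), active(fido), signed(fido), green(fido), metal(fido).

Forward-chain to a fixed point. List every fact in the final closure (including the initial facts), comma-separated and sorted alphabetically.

active(fido), approved(fido), bird(fido), blue(fido), cold(fido), flagged(fido), green(fido), has_feathers(fido), mammal(fido), metal(fido), red(fido), signed(fido), swims(fido), visible(fido)

Round 1: r1 [red(fido) & swims(fido) & cold(fido) -> mammal(fido)]; r3 [signed(fido) & green(fido) & blue(fido) -> has_feathers(fido)]. Adds mammal(fido), has_feathers(fido).
Round 2: r5 [has_feathers(fido) & approved(fido) & mammal(fido) -> flagged(fido)]. Adds flagged(fido).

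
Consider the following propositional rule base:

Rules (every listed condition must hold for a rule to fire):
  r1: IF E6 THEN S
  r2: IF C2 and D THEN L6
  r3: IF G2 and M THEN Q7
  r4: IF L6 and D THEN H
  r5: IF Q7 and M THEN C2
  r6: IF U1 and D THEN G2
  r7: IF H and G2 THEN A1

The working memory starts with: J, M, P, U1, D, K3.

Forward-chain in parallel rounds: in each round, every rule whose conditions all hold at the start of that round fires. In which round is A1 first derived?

Round 1 fires r6, giving G2.
Round 2 fires r3, giving Q7.
Round 3 fires r5, giving C2.
Round 4 fires r2, giving L6.
Round 5 fires r4, giving H.
Round 6 fires r7, giving A1.
A1 first appears in round 6.

6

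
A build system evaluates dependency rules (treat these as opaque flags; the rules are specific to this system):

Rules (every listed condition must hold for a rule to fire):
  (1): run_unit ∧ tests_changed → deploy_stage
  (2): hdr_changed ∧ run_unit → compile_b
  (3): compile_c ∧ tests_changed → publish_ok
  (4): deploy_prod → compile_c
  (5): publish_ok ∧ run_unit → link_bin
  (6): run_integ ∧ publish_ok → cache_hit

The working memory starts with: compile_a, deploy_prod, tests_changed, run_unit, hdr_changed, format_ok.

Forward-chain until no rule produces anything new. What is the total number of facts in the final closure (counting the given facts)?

11

[1] (1) [run_unit ∧ tests_changed → deploy_stage]; (2) [hdr_changed ∧ run_unit → compile_b]; (4) [deploy_prod → compile_c]. ⇒ new: deploy_stage, compile_b, compile_c.
[2] (3) [compile_c ∧ tests_changed → publish_ok]. ⇒ new: publish_ok.
[3] (5) [publish_ok ∧ run_unit → link_bin]. ⇒ new: link_bin.
Closure: {compile_a, compile_b, compile_c, deploy_prod, deploy_stage, format_ok, hdr_changed, link_bin, publish_ok, run_unit, tests_changed} — 11 facts.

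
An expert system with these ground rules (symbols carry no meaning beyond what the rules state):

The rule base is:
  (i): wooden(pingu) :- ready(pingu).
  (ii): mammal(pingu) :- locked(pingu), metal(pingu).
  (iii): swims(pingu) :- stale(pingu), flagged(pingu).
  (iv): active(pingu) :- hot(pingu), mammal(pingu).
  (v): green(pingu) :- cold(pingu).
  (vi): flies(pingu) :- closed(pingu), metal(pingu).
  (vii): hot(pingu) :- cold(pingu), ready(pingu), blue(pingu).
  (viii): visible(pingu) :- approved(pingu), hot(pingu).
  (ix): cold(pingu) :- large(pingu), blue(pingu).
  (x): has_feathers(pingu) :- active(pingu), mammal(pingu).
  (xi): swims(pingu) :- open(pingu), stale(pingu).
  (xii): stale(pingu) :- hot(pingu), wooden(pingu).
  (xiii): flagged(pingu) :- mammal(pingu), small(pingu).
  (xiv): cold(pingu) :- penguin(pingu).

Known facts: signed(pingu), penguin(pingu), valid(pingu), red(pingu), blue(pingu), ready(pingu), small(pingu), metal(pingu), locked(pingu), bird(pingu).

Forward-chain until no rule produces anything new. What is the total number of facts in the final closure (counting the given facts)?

Round 1 fires (i), (ii), (xiv), giving wooden(pingu), mammal(pingu), cold(pingu).
Round 2 fires (v), (vii), (xiii), giving green(pingu), hot(pingu), flagged(pingu).
Round 3 fires (iv), (xii), giving active(pingu), stale(pingu).
Round 4 fires (iii), (x), giving swims(pingu), has_feathers(pingu).
Closure: {active(pingu), bird(pingu), blue(pingu), cold(pingu), flagged(pingu), green(pingu), has_feathers(pingu), hot(pingu), locked(pingu), mammal(pingu), metal(pingu), penguin(pingu), ready(pingu), red(pingu), signed(pingu), small(pingu), stale(pingu), swims(pingu), valid(pingu), wooden(pingu)} — 20 facts.

20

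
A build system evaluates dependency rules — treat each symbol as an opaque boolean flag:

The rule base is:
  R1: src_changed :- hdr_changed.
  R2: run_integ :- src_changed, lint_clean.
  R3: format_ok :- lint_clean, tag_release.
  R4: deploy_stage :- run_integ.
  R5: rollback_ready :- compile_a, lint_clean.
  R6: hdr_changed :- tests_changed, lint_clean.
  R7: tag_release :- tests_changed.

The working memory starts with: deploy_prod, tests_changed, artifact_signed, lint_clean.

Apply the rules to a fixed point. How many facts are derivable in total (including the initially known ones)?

Round 1 fires R6, R7, giving hdr_changed, tag_release.
Round 2 fires R1, R3, giving src_changed, format_ok.
Round 3 fires R2, giving run_integ.
Round 4 fires R4, giving deploy_stage.
Closure: {artifact_signed, deploy_prod, deploy_stage, format_ok, hdr_changed, lint_clean, run_integ, src_changed, tag_release, tests_changed} — 10 facts.

10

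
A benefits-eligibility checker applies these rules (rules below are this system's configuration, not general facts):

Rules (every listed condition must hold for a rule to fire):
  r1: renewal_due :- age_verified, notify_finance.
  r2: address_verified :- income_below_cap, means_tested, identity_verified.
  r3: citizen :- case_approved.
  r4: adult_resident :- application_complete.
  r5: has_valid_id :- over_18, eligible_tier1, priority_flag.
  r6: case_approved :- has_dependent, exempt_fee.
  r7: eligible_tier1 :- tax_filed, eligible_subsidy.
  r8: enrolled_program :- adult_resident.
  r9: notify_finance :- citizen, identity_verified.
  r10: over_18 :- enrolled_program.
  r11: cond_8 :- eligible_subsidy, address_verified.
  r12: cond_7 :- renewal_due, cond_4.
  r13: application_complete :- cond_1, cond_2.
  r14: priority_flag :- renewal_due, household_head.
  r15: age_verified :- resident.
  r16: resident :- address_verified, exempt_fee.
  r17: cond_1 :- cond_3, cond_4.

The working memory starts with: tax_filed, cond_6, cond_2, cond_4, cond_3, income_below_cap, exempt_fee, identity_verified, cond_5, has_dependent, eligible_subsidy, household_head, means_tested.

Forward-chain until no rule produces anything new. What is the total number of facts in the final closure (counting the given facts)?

30

Round 1: r2 [address_verified :- income_below_cap, means_tested, identity_verified.]; r6 [case_approved :- has_dependent, exempt_fee.]; r7 [eligible_tier1 :- tax_filed, eligible_subsidy.]; r17 [cond_1 :- cond_3, cond_4.]. New: address_verified, case_approved, eligible_tier1, cond_1.
Round 2: r3 [citizen :- case_approved.]; r11 [cond_8 :- eligible_subsidy, address_verified.]; r13 [application_complete :- cond_1, cond_2.]; r16 [resident :- address_verified, exempt_fee.]. New: citizen, cond_8, application_complete, resident.
Round 3: r4 [adult_resident :- application_complete.]; r9 [notify_finance :- citizen, identity_verified.]; r15 [age_verified :- resident.]. New: adult_resident, notify_finance, age_verified.
Round 4: r1 [renewal_due :- age_verified, notify_finance.]; r8 [enrolled_program :- adult_resident.]. New: renewal_due, enrolled_program.
Round 5: r10 [over_18 :- enrolled_program.]; r12 [cond_7 :- renewal_due, cond_4.]; r14 [priority_flag :- renewal_due, household_head.]. New: over_18, cond_7, priority_flag.
Round 6: r5 [has_valid_id :- over_18, eligible_tier1, priority_flag.]. New: has_valid_id.
Closure: {address_verified, adult_resident, age_verified, application_complete, case_approved, citizen, cond_1, cond_2, cond_3, cond_4, cond_5, cond_6, cond_7, cond_8, eligible_subsidy, eligible_tier1, enrolled_program, exempt_fee, has_dependent, has_valid_id, household_head, identity_verified, income_below_cap, means_tested, notify_finance, over_18, priority_flag, renewal_due, resident, tax_filed} — 30 facts.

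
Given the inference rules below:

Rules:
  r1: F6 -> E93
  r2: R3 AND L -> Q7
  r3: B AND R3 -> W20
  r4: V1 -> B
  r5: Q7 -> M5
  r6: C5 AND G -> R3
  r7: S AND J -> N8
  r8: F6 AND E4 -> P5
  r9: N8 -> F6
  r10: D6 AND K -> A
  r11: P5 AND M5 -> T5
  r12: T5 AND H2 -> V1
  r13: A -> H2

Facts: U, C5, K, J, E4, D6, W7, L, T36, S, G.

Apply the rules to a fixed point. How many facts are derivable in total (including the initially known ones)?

24

Round 1: r6 [C5 AND G -> R3]; r7 [S AND J -> N8]; r10 [D6 AND K -> A]. New: R3, N8, A.
Round 2: r2 [R3 AND L -> Q7]; r9 [N8 -> F6]; r13 [A -> H2]. New: Q7, F6, H2.
Round 3: r1 [F6 -> E93]; r5 [Q7 -> M5]; r8 [F6 AND E4 -> P5]. New: E93, M5, P5.
Round 4: r11 [P5 AND M5 -> T5]. New: T5.
Round 5: r12 [T5 AND H2 -> V1]. New: V1.
Round 6: r4 [V1 -> B]. New: B.
Round 7: r3 [B AND R3 -> W20]. New: W20.
Closure: {A, B, C5, D6, E4, E93, F6, G, H2, J, K, L, M5, N8, P5, Q7, R3, S, T36, T5, U, V1, W20, W7} — 24 facts.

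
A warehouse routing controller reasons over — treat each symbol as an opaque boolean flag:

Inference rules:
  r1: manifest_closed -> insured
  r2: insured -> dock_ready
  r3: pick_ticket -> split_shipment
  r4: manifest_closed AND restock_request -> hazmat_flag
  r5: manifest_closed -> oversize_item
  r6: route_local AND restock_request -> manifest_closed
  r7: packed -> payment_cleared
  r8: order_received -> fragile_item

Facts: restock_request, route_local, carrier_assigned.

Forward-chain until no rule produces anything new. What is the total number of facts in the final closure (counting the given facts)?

8

Round 1: r6 [route_local AND restock_request -> manifest_closed]. New: manifest_closed.
Round 2: r1 [manifest_closed -> insured]; r4 [manifest_closed AND restock_request -> hazmat_flag]; r5 [manifest_closed -> oversize_item]. New: insured, hazmat_flag, oversize_item.
Round 3: r2 [insured -> dock_ready]. New: dock_ready.
Closure: {carrier_assigned, dock_ready, hazmat_flag, insured, manifest_closed, oversize_item, restock_request, route_local} — 8 facts.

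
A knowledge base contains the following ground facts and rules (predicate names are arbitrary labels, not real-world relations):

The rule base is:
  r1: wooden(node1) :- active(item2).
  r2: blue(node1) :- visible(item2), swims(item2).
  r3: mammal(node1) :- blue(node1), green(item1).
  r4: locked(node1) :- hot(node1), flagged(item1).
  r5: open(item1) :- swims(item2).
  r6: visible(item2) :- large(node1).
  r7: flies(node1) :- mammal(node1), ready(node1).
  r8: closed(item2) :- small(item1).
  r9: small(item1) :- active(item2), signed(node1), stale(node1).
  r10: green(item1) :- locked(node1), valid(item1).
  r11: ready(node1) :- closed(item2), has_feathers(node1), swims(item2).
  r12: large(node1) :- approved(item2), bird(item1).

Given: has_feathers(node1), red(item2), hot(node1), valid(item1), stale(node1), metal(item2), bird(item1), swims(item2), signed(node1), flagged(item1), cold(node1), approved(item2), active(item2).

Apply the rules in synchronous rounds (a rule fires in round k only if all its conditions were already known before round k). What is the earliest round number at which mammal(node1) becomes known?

4

Round 1: r1 [wooden(node1) :- active(item2).]; r4 [locked(node1) :- hot(node1), flagged(item1).]; r5 [open(item1) :- swims(item2).]; r9 [small(item1) :- active(item2), signed(node1), stale(node1).]; r12 [large(node1) :- approved(item2), bird(item1).]. Adds wooden(node1), locked(node1), open(item1), small(item1), large(node1).
Round 2: r6 [visible(item2) :- large(node1).]; r8 [closed(item2) :- small(item1).]; r10 [green(item1) :- locked(node1), valid(item1).]. Adds visible(item2), closed(item2), green(item1).
Round 3: r2 [blue(node1) :- visible(item2), swims(item2).]; r11 [ready(node1) :- closed(item2), has_feathers(node1), swims(item2).]. Adds blue(node1), ready(node1).
Round 4: r3 [mammal(node1) :- blue(node1), green(item1).]. Adds mammal(node1).
mammal(node1) first appears in round 4.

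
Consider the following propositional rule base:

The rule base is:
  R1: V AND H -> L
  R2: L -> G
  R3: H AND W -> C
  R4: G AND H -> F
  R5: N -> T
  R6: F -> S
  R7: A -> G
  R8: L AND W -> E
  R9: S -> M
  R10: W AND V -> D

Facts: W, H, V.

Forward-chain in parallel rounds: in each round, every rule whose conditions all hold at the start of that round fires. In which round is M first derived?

[1] R1 [V AND H -> L]; R3 [H AND W -> C]; R10 [W AND V -> D]. ⇒ new: L, C, D.
[2] R2 [L -> G]; R8 [L AND W -> E]. ⇒ new: G, E.
[3] R4 [G AND H -> F]. ⇒ new: F.
[4] R6 [F -> S]. ⇒ new: S.
[5] R9 [S -> M]. ⇒ new: M.
M first appears in round 5.

5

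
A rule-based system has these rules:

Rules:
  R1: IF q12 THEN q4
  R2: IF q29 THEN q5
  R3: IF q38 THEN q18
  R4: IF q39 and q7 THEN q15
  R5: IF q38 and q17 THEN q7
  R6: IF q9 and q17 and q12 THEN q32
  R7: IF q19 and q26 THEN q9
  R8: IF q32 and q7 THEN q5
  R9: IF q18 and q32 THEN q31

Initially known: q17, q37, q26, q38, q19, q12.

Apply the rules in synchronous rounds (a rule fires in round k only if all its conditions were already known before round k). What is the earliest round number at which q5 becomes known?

3

Round 1: R1 [IF q12 THEN q4]; R3 [IF q38 THEN q18]; R5 [IF q38 and q17 THEN q7]; R7 [IF q19 and q26 THEN q9]. Adds q4, q18, q7, q9.
Round 2: R6 [IF q9 and q17 and q12 THEN q32]. Adds q32.
Round 3: R8 [IF q32 and q7 THEN q5]; R9 [IF q18 and q32 THEN q31]. Adds q5, q31.
q5 first appears in round 3.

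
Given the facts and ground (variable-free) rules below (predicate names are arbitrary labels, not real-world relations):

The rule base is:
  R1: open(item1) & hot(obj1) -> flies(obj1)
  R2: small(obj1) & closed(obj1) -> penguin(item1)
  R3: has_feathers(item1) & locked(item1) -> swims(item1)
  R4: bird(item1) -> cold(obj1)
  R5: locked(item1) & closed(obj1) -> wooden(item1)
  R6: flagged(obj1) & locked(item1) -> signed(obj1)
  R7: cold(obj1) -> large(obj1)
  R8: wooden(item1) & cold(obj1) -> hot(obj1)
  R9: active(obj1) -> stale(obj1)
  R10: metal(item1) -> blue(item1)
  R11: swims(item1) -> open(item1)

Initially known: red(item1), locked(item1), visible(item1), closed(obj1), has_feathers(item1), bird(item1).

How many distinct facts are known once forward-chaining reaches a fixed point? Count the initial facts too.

13

Round 1 — R3, R4, R5, derive swims(item1), cold(obj1), wooden(item1).
Round 2 — R7, R8, R11, derive large(obj1), hot(obj1), open(item1).
Round 3 — R1, derive flies(obj1).
Closure: {bird(item1), closed(obj1), cold(obj1), flies(obj1), has_feathers(item1), hot(obj1), large(obj1), locked(item1), open(item1), red(item1), swims(item1), visible(item1), wooden(item1)} — 13 facts.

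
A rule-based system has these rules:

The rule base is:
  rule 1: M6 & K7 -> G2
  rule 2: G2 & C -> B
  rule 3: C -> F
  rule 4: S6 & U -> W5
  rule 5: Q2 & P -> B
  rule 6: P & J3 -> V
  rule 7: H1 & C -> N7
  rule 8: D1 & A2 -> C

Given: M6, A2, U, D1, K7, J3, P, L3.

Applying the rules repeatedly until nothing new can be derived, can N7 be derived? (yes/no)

[1] rule 1 [M6 & K7 -> G2]; rule 6 [P & J3 -> V]; rule 8 [D1 & A2 -> C]. ⇒ new: G2, V, C.
[2] rule 2 [G2 & C -> B]; rule 3 [C -> F]. ⇒ new: B, F.
Fixed point reached. N7 is concluded only by rule 7; rule 7 needs H1 (never derived).

no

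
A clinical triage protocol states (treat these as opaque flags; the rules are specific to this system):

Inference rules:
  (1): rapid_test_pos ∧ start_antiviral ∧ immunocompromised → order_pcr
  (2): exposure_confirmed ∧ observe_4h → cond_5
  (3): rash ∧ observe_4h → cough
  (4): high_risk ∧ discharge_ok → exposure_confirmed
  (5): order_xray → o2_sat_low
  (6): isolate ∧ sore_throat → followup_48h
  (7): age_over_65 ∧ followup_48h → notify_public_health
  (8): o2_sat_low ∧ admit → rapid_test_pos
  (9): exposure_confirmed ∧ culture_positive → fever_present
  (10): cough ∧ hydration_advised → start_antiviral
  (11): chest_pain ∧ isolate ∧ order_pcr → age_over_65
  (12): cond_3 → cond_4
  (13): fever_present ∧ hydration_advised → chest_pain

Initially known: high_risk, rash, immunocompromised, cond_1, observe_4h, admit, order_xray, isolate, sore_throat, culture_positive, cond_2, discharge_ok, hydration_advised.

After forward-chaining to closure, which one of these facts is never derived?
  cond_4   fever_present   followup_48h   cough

[1] (3) [rash ∧ observe_4h → cough]; (4) [high_risk ∧ discharge_ok → exposure_confirmed]; (5) [order_xray → o2_sat_low]; (6) [isolate ∧ sore_throat → followup_48h]. ⇒ new: cough, exposure_confirmed, o2_sat_low, followup_48h.
[2] (2) [exposure_confirmed ∧ observe_4h → cond_5]; (8) [o2_sat_low ∧ admit → rapid_test_pos]; (9) [exposure_confirmed ∧ culture_positive → fever_present]; (10) [cough ∧ hydration_advised → start_antiviral]. ⇒ new: cond_5, rapid_test_pos, fever_present, start_antiviral.
[3] (1) [rapid_test_pos ∧ start_antiviral ∧ immunocompromised → order_pcr]; (13) [fever_present ∧ hydration_advised → chest_pain]. ⇒ new: order_pcr, chest_pain.
[4] (11) [chest_pain ∧ isolate ∧ order_pcr → age_over_65]. ⇒ new: age_over_65.
[5] (7) [age_over_65 ∧ followup_48h → notify_public_health]. ⇒ new: notify_public_health.
Derived: followup_48h (round 1), cough (round 1), fever_present (round 2). cond_4 never appears in any round.

cond_4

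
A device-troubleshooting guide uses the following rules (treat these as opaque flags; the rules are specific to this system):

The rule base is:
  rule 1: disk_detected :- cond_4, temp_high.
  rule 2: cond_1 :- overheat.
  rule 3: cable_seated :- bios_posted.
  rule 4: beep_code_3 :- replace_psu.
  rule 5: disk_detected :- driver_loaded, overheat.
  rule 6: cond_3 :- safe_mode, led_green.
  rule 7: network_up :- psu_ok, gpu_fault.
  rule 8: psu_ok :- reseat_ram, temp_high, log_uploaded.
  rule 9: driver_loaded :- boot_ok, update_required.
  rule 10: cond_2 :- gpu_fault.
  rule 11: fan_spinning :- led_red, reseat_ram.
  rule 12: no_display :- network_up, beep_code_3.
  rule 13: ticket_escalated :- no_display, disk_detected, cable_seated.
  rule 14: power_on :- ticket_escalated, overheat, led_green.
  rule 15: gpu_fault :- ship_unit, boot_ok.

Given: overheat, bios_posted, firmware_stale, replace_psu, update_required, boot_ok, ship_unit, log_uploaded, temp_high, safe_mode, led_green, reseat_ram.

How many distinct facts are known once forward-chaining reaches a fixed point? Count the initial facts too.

25

[1] rule 2 [cond_1 :- overheat.]; rule 3 [cable_seated :- bios_posted.]; rule 4 [beep_code_3 :- replace_psu.]; rule 6 [cond_3 :- safe_mode, led_green.]; rule 8 [psu_ok :- reseat_ram, temp_high, log_uploaded.]; rule 9 [driver_loaded :- boot_ok, update_required.]; rule 15 [gpu_fault :- ship_unit, boot_ok.]. ⇒ new: cond_1, cable_seated, beep_code_3, cond_3, psu_ok, driver_loaded, gpu_fault.
[2] rule 5 [disk_detected :- driver_loaded, overheat.]; rule 7 [network_up :- psu_ok, gpu_fault.]; rule 10 [cond_2 :- gpu_fault.]. ⇒ new: disk_detected, network_up, cond_2.
[3] rule 12 [no_display :- network_up, beep_code_3.]. ⇒ new: no_display.
[4] rule 13 [ticket_escalated :- no_display, disk_detected, cable_seated.]. ⇒ new: ticket_escalated.
[5] rule 14 [power_on :- ticket_escalated, overheat, led_green.]. ⇒ new: power_on.
Closure: {beep_code_3, bios_posted, boot_ok, cable_seated, cond_1, cond_2, cond_3, disk_detected, driver_loaded, firmware_stale, gpu_fault, led_green, log_uploaded, network_up, no_display, overheat, power_on, psu_ok, replace_psu, reseat_ram, safe_mode, ship_unit, temp_high, ticket_escalated, update_required} — 25 facts.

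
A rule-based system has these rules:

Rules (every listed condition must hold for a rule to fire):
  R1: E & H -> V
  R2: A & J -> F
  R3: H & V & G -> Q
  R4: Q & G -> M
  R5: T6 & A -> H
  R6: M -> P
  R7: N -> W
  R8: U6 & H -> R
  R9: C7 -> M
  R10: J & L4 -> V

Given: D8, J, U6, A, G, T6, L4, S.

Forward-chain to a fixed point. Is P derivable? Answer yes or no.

[1] R2 [A & J -> F]; R5 [T6 & A -> H]; R10 [J & L4 -> V]. ⇒ new: F, H, V.
[2] R3 [H & V & G -> Q]; R8 [U6 & H -> R]. ⇒ new: Q, R.
[3] R4 [Q & G -> M]. ⇒ new: M.
[4] R6 [M -> P]. ⇒ new: P.
P appears in round 4, so it is derivable.

yes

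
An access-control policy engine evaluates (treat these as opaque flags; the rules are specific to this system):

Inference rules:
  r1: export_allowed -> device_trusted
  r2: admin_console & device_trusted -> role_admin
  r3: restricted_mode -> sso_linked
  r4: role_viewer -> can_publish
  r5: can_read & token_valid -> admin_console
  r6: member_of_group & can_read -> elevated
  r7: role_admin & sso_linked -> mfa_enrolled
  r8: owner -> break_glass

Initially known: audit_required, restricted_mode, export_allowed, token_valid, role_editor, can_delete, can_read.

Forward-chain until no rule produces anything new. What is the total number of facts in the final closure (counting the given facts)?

Round 1 fires r1, r3, r5, giving device_trusted, sso_linked, admin_console.
Round 2 fires r2, giving role_admin.
Round 3 fires r7, giving mfa_enrolled.
Closure: {admin_console, audit_required, can_delete, can_read, device_trusted, export_allowed, mfa_enrolled, restricted_mode, role_admin, role_editor, sso_linked, token_valid} — 12 facts.

12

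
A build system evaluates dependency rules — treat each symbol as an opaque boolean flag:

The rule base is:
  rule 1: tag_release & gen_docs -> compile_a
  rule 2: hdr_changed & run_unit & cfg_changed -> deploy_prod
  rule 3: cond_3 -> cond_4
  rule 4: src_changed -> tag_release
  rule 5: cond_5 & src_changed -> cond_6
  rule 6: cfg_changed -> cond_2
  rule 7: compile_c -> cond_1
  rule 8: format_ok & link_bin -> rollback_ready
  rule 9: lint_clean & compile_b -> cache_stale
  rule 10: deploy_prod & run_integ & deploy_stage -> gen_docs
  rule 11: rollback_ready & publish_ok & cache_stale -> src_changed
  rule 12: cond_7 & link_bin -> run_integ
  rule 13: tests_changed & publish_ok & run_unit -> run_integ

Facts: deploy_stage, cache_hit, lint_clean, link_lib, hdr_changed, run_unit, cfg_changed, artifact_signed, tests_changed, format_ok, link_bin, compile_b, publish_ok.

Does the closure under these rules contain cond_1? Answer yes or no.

no

Round 1: rule 2 [hdr_changed & run_unit & cfg_changed -> deploy_prod]; rule 6 [cfg_changed -> cond_2]; rule 8 [format_ok & link_bin -> rollback_ready]; rule 9 [lint_clean & compile_b -> cache_stale]; rule 13 [tests_changed & publish_ok & run_unit -> run_integ]. Adds deploy_prod, cond_2, rollback_ready, cache_stale, run_integ.
Round 2: rule 10 [deploy_prod & run_integ & deploy_stage -> gen_docs]; rule 11 [rollback_ready & publish_ok & cache_stale -> src_changed]. Adds gen_docs, src_changed.
Round 3: rule 4 [src_changed -> tag_release]. Adds tag_release.
Round 4: rule 1 [tag_release & gen_docs -> compile_a]. Adds compile_a.
Fixed point reached. cond_1 is concluded only by rule 7; rule 7 needs compile_c (never derived).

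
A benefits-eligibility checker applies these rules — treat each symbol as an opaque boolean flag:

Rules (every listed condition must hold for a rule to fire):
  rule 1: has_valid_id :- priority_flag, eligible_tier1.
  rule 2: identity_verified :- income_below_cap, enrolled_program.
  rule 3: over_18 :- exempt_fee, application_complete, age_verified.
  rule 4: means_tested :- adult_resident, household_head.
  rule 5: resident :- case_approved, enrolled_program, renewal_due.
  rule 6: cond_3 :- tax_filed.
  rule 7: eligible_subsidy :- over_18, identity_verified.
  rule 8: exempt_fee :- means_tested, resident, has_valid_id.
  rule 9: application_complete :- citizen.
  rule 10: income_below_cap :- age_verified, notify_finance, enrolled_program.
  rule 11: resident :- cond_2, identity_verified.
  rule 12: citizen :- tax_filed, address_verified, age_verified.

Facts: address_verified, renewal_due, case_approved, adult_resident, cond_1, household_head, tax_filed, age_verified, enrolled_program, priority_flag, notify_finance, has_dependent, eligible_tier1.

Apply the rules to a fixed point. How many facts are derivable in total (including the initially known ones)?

24

Round 1: rule 1 [has_valid_id :- priority_flag, eligible_tier1.]; rule 4 [means_tested :- adult_resident, household_head.]; rule 5 [resident :- case_approved, enrolled_program, renewal_due.]; rule 6 [cond_3 :- tax_filed.]; rule 10 [income_below_cap :- age_verified, notify_finance, enrolled_program.]; rule 12 [citizen :- tax_filed, address_verified, age_verified.]. New: has_valid_id, means_tested, resident, cond_3, income_below_cap, citizen.
Round 2: rule 2 [identity_verified :- income_below_cap, enrolled_program.]; rule 8 [exempt_fee :- means_tested, resident, has_valid_id.]; rule 9 [application_complete :- citizen.]. New: identity_verified, exempt_fee, application_complete.
Round 3: rule 3 [over_18 :- exempt_fee, application_complete, age_verified.]. New: over_18.
Round 4: rule 7 [eligible_subsidy :- over_18, identity_verified.]. New: eligible_subsidy.
Closure: {address_verified, adult_resident, age_verified, application_complete, case_approved, citizen, cond_1, cond_3, eligible_subsidy, eligible_tier1, enrolled_program, exempt_fee, has_dependent, has_valid_id, household_head, identity_verified, income_below_cap, means_tested, notify_finance, over_18, priority_flag, renewal_due, resident, tax_filed} — 24 facts.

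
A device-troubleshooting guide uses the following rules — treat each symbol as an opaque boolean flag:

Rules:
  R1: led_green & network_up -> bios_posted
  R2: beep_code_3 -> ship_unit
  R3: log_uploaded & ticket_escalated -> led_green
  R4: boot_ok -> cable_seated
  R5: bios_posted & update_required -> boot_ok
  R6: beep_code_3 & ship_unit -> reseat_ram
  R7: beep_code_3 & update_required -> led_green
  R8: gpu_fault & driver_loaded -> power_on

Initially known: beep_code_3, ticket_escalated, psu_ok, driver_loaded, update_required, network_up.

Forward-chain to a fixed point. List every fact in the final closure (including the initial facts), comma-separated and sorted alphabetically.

beep_code_3, bios_posted, boot_ok, cable_seated, driver_loaded, led_green, network_up, psu_ok, reseat_ram, ship_unit, ticket_escalated, update_required

Round 1 — R2, R7, derive ship_unit, led_green.
Round 2 — R1, R6, derive bios_posted, reseat_ram.
Round 3 — R5, derive boot_ok.
Round 4 — R4, derive cable_seated.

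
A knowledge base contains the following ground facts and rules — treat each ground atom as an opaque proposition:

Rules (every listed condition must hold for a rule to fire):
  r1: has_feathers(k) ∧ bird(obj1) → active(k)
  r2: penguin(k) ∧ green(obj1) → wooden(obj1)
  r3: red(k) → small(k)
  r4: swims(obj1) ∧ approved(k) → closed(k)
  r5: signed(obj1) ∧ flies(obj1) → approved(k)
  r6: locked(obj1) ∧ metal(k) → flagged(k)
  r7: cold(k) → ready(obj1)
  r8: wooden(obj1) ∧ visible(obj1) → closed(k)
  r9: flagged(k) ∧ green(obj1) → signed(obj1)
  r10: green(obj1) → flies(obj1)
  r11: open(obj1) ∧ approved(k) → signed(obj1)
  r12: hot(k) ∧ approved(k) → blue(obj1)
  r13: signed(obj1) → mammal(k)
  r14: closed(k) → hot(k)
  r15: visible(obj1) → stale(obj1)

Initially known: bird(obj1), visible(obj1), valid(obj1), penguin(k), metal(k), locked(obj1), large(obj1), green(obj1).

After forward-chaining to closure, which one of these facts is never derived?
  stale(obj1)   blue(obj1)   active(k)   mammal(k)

active(k)

[1] r2 [penguin(k) ∧ green(obj1) → wooden(obj1)]; r6 [locked(obj1) ∧ metal(k) → flagged(k)]; r10 [green(obj1) → flies(obj1)]; r15 [visible(obj1) → stale(obj1)]. ⇒ new: wooden(obj1), flagged(k), flies(obj1), stale(obj1).
[2] r8 [wooden(obj1) ∧ visible(obj1) → closed(k)]; r9 [flagged(k) ∧ green(obj1) → signed(obj1)]. ⇒ new: closed(k), signed(obj1).
[3] r5 [signed(obj1) ∧ flies(obj1) → approved(k)]; r13 [signed(obj1) → mammal(k)]; r14 [closed(k) → hot(k)]. ⇒ new: approved(k), mammal(k), hot(k).
[4] r12 [hot(k) ∧ approved(k) → blue(obj1)]. ⇒ new: blue(obj1).
Derived: blue(obj1) (round 4), mammal(k) (round 3), stale(obj1) (round 1). active(k) never appears in any round.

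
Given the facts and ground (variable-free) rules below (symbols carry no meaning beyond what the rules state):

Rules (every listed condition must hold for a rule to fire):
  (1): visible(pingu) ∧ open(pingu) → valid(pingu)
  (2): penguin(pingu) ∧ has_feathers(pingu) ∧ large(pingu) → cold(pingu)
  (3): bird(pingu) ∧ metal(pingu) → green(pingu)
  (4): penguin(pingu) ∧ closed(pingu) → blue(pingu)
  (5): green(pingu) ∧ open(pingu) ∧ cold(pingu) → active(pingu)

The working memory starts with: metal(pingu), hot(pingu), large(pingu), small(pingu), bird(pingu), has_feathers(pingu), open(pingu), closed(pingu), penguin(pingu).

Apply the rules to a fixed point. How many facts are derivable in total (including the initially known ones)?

13

Round 1 fires (2), (3), (4), giving cold(pingu), green(pingu), blue(pingu).
Round 2 fires (5), giving active(pingu).
Closure: {active(pingu), bird(pingu), blue(pingu), closed(pingu), cold(pingu), green(pingu), has_feathers(pingu), hot(pingu), large(pingu), metal(pingu), open(pingu), penguin(pingu), small(pingu)} — 13 facts.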